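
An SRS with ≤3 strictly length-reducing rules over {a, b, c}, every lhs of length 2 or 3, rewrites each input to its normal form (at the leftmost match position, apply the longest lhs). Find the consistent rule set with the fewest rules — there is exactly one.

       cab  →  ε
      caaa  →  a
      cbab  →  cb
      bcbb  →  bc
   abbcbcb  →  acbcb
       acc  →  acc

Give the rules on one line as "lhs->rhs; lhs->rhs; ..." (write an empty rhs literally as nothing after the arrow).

  | cab => bb => ε
  | caaa => baa => a
  | cbab => cb
  | bcbb => bc

ba->; bb->; ca->b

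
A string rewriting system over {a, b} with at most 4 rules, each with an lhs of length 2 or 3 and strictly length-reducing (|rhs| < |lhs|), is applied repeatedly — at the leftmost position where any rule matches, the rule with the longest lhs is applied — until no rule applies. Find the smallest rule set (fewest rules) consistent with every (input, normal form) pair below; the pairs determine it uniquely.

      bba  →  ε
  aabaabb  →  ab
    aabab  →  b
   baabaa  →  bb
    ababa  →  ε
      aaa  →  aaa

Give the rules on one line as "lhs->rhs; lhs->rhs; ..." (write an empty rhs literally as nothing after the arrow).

  | bba => ε
  | aabaabb => ababb => bbb => ab
  | aabab => abb => b
  | baabaa => baba => bb

aba->b; abb->b; bba->; bbb->ab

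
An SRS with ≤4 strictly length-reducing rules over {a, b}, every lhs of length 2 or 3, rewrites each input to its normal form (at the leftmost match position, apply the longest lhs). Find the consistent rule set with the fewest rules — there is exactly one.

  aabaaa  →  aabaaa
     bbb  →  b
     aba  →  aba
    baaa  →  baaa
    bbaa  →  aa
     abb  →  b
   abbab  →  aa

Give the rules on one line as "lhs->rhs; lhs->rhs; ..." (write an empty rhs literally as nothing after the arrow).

abb->b; bab->aa; bb->

  | aabaaa
  | bbb => b
  | aba
  | baaa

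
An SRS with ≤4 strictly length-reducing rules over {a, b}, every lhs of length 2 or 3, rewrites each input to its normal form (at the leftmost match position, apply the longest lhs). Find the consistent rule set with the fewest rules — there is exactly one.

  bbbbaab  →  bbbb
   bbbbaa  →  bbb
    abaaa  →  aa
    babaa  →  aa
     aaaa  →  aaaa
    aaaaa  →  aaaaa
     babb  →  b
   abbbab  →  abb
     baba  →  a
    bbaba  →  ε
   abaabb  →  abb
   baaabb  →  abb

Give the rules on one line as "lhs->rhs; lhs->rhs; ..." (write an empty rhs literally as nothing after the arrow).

ba->; baa->; bab->

  | bbbbaab => bbbb
  | bbbbaa => bbb
  | abaaa => aa
  | babaa => aa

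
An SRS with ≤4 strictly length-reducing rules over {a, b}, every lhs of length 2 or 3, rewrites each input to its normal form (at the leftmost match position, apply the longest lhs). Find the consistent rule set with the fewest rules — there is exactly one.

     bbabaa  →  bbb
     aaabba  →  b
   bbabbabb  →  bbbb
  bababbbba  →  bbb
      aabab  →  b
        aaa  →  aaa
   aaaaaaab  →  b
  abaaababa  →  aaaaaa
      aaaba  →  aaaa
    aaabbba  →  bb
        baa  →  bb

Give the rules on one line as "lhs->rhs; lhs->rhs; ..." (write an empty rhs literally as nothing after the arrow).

ab->b; aba->aa; ba->; baa->bb

  | bbabaa => bbaa => bbb
  | aaabba => aabba => abba => bba => b
  | bbabbabb => bbbabb => bbbb
  | bababbbba => babbbba => bbbba => bbb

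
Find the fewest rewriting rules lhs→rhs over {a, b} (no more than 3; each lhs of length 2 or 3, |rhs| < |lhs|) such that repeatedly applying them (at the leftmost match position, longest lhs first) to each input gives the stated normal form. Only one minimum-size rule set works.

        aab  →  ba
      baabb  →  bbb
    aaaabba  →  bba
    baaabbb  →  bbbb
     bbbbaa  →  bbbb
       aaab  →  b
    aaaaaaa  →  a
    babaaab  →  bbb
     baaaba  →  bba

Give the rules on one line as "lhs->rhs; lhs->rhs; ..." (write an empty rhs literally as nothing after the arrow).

aa->; aab->ba; ab->b

  | aab => ba
  | baabb => bbab => bbb
  | aaaabba => aabba => baba => bba
  | baaabbb => babbb => bbbb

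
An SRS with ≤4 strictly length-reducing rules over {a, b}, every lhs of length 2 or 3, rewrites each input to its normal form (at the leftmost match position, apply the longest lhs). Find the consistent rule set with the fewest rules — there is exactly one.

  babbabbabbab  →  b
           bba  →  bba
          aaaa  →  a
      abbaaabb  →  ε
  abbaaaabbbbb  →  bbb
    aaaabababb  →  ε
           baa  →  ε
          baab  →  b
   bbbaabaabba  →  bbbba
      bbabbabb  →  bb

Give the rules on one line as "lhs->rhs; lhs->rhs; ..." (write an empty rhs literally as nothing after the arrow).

aa->a; ab->; abb->; baa->

  | babbabbabbab => babbabbab => babbab => bab => b
  | bba
  | aaaa => aaa => aa => a
  | abbaaabb => aaabb => aabb => abb => ε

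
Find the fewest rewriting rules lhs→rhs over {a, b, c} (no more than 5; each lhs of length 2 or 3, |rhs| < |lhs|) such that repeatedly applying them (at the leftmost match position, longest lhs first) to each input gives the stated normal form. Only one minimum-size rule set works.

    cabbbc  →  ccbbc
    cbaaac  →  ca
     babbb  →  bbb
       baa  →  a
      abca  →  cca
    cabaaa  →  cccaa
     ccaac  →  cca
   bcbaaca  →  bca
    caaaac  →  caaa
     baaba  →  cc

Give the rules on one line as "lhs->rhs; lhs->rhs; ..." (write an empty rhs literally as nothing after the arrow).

ab->c; aba->cc; ac->; ba->

  | cabbbc => ccbbc
  | cbaaac => caac => ca
  | babbb => bbb
  | baa => a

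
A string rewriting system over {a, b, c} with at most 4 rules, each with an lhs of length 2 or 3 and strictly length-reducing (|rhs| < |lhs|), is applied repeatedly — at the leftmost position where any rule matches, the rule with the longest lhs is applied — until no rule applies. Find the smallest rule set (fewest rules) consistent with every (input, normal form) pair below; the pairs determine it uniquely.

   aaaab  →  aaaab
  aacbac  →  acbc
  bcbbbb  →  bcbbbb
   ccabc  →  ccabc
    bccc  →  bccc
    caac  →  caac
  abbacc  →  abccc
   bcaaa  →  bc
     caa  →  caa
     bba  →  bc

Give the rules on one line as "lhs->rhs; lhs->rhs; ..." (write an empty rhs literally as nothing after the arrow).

  | aaaab
  | aacbac => aaccc => acbc
  | bcbbbb
  | ccabc

acc->cb; ba->c; bca->bc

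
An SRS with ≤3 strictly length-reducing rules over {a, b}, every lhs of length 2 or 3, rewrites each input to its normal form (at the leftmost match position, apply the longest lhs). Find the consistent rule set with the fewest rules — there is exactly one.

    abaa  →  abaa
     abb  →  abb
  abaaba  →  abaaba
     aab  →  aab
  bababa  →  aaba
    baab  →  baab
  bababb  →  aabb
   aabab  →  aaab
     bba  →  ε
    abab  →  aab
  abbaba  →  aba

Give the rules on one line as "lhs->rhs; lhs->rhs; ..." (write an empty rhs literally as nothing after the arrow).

  | abaa
  | abb
  | abaaba
  | aab

bab->ab; bba->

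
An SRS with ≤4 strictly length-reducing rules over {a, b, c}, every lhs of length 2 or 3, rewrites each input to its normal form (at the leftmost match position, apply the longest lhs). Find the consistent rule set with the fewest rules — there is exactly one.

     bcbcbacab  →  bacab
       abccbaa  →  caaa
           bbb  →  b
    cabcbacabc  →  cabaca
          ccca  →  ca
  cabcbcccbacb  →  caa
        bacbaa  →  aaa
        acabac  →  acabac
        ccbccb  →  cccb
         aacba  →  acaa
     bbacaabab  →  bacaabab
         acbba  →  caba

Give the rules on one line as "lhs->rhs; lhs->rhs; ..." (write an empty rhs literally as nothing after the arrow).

acb->ca; bb->b; bc->; cca->a

  | bcbcbacab => bcbacab => bacab
  | abccbaa => acbaa => caaa
  | bbb => bb => b
  | cabcbacabc => cabacabc => cabaca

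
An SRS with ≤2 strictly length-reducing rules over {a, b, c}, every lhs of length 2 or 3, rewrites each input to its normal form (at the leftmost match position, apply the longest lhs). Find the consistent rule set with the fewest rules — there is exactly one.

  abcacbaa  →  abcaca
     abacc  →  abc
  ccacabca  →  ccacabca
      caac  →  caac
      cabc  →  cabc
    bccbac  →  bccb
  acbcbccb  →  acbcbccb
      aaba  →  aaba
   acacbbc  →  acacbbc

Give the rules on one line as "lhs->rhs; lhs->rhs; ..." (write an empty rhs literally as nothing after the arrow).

baa->a; bac->b

  | abcacbaa => abcaca
  | abacc => abc
  | ccacabca
  | caac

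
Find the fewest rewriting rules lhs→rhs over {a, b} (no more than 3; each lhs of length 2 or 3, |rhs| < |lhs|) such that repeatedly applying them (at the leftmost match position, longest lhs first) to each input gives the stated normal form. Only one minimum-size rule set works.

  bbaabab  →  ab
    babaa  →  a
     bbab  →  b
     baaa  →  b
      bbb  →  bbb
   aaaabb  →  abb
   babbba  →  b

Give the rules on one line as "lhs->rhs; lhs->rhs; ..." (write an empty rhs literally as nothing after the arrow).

aa->b; ba->; bba->

  | bbaabab => abab => ab
  | babaa => baa => a
  | bbab => b
  | baaa => aa => b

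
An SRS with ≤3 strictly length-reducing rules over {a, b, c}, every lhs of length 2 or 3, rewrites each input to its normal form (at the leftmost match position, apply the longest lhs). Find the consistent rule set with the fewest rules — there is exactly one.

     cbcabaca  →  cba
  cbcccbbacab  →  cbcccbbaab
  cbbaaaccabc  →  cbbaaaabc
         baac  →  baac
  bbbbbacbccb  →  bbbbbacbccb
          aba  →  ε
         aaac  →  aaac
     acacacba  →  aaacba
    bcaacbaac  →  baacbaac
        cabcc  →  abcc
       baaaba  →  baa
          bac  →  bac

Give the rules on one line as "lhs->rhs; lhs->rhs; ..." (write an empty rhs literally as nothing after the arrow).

aba->; ca->a

  | cbcabaca => cbabaca => cbca => cba
  | cbcccbbacab => cbcccbbaab
  | cbbaaaccabc => cbbaaacabc => cbbaaaabc
  | baac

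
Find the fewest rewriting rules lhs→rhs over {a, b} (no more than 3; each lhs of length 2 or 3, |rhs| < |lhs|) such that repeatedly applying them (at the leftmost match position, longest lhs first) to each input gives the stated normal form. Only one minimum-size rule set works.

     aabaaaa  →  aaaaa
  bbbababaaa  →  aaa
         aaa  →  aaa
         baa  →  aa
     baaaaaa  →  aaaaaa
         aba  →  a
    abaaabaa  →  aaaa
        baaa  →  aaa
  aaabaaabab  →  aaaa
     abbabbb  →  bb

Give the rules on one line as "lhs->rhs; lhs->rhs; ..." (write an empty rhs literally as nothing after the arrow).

  | aabaaaa => aaaaa
  | bbbababaaa => bbababaaa => bababaaa => ababaaa => abaaa => aaa
  | aaa
  | baa => aa

ab->; ba->a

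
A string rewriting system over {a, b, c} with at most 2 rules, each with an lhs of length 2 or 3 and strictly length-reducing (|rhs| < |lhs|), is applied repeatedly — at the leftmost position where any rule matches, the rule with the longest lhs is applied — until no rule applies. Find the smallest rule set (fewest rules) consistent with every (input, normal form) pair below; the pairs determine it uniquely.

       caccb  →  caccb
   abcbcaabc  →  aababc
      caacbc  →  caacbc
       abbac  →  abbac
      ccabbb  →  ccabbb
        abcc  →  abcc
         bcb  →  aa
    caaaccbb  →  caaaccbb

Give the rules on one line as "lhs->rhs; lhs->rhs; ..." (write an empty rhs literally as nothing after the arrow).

  | caccb
  | abcbcaabc => aaacaabc => aababc
  | caacbc
  | abbac

aca->b; bcb->aa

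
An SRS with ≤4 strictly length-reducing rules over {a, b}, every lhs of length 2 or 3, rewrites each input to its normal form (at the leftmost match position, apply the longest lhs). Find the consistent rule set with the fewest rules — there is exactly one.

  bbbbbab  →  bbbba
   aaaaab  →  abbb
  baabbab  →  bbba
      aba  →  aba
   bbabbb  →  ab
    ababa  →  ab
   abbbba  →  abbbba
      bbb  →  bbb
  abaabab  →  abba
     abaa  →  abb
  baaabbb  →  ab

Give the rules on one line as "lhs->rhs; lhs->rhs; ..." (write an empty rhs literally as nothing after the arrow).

aaa->ab; baa->bb; bab->a

  | bbbbbab => bbbba
  | aaaaab => abaab => abbb
  | baabbab => bbbbab => bbba
  | aba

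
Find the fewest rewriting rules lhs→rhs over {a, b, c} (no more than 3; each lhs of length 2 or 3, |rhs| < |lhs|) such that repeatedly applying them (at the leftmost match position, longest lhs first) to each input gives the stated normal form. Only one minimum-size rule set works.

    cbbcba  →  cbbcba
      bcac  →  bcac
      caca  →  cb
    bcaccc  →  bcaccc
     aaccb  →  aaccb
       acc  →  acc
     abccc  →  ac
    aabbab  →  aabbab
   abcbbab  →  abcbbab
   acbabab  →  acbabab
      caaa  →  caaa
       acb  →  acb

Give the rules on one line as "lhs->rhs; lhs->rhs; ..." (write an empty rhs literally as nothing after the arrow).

  | cbbcba
  | bcac
  | caca => cb
  | bcaccc

aca->b; bcc->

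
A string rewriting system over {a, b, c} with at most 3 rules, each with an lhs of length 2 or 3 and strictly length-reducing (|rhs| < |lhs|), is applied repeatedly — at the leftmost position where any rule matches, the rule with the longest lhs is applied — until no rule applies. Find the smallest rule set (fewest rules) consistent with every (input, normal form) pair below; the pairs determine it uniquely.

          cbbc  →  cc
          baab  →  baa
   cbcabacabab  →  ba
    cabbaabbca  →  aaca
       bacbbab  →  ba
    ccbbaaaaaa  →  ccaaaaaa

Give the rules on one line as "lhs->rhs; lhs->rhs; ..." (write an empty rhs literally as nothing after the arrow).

  | cbbc => cc
  | baab => baa
  | cbcabacabab => cbbacabab => cacabab => cabab => bab => ba
  | cabbaabbca => bbaabbca => aabbca => aabca => aaca

ab->a; bb->; cab->b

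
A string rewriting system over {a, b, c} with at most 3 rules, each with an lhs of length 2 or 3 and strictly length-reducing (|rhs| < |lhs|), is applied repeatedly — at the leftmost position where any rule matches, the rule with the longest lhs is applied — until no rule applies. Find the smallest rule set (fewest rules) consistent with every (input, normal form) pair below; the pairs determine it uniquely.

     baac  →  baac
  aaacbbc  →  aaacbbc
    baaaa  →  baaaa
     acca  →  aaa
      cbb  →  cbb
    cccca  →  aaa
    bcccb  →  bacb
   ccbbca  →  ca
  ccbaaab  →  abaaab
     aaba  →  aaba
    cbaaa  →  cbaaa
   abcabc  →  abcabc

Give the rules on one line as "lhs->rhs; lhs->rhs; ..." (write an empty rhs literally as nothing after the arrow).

  | baac
  | aaacbbc
  | baaaa
  | acca => aaa

abb->; cc->a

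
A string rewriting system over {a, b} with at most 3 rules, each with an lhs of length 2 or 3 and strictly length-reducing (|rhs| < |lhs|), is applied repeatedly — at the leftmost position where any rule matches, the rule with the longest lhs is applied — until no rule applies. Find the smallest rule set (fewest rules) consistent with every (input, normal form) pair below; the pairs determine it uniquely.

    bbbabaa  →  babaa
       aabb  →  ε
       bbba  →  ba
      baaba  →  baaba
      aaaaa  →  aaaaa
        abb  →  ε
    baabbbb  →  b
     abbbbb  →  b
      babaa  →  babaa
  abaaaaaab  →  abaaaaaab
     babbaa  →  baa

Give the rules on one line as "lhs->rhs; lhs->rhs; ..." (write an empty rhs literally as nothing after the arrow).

abb->bb; bb->

  | bbbabaa => babaa
  | aabb => abb => bb => ε
  | bbba => ba
  | baaba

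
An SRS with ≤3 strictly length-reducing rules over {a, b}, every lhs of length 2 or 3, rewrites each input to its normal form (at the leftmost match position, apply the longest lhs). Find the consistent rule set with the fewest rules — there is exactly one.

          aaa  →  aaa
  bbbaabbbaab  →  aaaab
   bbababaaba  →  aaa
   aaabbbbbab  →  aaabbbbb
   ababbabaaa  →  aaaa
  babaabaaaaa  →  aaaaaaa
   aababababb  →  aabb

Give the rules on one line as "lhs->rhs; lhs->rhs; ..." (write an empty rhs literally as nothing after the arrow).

ba->a; bab->b

  | aaa
  | bbbaabbbaab => bbaabbbaab => baabbbaab => aabbbaab => aabbaab => aabaab => aaaab
  | bbababaaba => bbabaaba => bbaaba => baaba => aaba => aaa
  | aaabbbbbab => aaabbbbb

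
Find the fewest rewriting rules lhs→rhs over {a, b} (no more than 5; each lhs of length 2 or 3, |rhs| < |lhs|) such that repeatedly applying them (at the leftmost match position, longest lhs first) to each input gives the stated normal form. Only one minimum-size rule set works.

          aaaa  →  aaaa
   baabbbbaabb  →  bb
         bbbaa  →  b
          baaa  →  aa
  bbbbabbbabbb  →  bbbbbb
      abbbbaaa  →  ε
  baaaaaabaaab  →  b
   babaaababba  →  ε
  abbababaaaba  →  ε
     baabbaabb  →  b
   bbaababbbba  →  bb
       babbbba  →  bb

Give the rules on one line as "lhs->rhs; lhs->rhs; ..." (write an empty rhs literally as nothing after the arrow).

  | aaaa
  | baabbbbaabb => abbbbaabb => bbbaabb => bbabb => bb
  | bbbaa => bba => b
  | baaa => aa

ab->b; abb->b; ba->; bab->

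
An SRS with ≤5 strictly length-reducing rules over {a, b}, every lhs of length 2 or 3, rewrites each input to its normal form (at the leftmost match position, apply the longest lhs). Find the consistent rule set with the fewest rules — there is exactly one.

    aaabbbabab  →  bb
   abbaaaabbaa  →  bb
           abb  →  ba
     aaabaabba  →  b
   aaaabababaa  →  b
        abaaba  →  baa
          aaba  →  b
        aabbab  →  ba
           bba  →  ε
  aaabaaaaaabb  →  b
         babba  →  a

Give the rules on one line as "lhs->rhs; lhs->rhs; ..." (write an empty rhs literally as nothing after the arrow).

ab->b; aba->ab; abb->ba; bba->

  | aaabbbabab => aabababab => aabbabab => abaabab => ababab => abbab => baab => bab => bb
  | abbaaaabbaa => baaaaabbaa => baaaabaaa => baaaabaa => baaaaba => baaaab => baaab => baab => bab => bb
  | abb => ba
  | aaabaabba => aaababba => aaabbba => aababa => aabba => abaa => aba => ab => b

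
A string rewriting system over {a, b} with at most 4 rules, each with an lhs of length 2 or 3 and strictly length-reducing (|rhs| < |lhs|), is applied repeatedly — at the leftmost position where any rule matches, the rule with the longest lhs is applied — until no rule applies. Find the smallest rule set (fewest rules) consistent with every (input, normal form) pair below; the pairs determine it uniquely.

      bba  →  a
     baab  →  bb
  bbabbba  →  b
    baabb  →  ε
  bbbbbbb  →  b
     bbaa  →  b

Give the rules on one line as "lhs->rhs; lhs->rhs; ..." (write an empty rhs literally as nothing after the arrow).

aa->b; ba->a; bbb->

  | bba => ba => a
  | baab => aab => bb
  | bbabbba => babbba => abbba => aa => b
  | baabb => aabb => bbb => ε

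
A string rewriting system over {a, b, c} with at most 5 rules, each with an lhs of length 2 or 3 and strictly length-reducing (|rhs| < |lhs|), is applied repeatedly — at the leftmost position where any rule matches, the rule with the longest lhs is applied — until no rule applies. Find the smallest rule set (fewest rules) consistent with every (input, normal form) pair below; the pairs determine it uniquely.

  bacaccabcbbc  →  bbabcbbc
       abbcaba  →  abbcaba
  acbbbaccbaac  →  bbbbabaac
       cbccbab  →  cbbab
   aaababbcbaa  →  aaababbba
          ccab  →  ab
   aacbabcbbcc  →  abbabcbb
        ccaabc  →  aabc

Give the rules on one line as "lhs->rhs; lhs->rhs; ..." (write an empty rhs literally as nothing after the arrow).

  | bacaccabcbbc => bbccabcbbc => bbabcbbc
  | abbcaba
  | acbbbaccbaac => bbbbaccbaac => bbbbabaac
  | cbccbab => cbbab

aca->b; acb->bb; cba->b; cc->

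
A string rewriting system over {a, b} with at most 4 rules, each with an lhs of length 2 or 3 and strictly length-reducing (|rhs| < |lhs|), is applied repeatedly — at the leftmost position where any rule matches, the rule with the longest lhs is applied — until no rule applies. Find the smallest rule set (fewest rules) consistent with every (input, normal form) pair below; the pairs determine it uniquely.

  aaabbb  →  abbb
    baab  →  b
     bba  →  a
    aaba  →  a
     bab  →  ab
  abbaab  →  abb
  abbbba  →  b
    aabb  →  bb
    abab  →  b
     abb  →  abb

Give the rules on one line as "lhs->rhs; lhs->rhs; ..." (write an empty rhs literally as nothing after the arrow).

aa->b; aab->b; ba->a; baa->

  | aaabbb => babbb => abbb
  | baab => b
  | bba => ba => a
  | aaba => ba => a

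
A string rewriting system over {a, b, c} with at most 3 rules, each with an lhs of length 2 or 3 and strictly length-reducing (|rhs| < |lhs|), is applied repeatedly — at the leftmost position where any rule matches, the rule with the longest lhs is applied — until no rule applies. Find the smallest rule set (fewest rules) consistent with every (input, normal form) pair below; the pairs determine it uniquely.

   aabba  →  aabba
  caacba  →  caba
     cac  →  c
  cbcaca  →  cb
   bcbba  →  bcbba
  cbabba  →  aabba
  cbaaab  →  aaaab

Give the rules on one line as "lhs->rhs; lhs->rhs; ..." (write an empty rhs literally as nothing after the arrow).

  | aabba
  | caacba => caba
  | cac => c
  | cbcaca => cbca => cb

ac->; bca->b; cba->aa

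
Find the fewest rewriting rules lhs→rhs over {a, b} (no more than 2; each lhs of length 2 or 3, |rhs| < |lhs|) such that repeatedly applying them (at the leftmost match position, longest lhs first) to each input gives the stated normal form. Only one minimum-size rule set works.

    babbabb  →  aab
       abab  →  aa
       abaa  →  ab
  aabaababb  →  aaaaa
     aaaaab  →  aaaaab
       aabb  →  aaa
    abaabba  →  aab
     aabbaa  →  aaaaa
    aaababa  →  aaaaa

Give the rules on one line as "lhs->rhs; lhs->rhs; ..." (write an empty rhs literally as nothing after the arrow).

  | babbabb => bbbabb => ababb => abbb => aab
  | abab => abb => aa
  | abaa => aba => ab
  | aabaababb => aabababb => aabbabb => aaaabb => aaaaa

ba->b; bb->a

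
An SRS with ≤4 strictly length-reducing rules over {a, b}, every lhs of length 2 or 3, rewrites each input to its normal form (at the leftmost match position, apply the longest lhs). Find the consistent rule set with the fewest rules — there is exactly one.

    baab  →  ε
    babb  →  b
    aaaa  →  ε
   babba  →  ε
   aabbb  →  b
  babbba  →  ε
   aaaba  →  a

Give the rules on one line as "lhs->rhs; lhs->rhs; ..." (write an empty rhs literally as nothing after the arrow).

aa->; ab->; ba->; bb->b

  | baab => ab => ε
  | babb => bb => b
  | aaaa => aa => ε
  | babba => bba => ba => ε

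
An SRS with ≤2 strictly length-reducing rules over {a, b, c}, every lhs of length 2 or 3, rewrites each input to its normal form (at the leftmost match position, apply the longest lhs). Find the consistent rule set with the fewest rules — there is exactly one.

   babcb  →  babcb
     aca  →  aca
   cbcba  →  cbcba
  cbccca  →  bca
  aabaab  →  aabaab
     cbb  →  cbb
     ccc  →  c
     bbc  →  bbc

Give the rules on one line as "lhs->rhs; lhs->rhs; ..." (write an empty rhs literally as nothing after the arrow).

  | babcb
  | aca
  | cbcba
  | cbccca => ccbca => bca

bcc->cb; cc->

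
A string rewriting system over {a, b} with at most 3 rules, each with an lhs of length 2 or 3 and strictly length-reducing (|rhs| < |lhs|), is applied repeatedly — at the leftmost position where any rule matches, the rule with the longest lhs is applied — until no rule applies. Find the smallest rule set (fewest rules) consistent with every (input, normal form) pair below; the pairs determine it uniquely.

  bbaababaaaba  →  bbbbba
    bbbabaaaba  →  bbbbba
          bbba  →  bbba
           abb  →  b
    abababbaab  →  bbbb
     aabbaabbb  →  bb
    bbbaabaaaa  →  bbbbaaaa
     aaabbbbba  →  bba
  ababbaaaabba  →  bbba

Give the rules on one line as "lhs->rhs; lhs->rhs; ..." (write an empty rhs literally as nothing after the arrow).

  | bbaababaaaba => bbababaaaba => bbbabaaaba => bbbbaaaba => bbbbaaba => bbbbaba => bbbbba
  | bbbabaaaba => bbbbaaaba => bbbbaaba => bbbbaba => bbbbba
  | bbba
  | abb => b

ab->b; abb->b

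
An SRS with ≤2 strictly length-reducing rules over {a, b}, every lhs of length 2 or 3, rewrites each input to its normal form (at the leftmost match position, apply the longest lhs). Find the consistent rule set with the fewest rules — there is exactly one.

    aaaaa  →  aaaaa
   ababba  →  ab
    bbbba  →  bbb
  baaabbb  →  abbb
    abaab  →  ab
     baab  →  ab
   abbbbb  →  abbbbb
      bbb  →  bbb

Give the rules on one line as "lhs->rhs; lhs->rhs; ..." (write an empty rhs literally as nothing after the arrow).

aab->ab; ba->

  | aaaaa
  | ababba => abba => ab
  | bbbba => bbb
  | baaabbb => aabbb => abbb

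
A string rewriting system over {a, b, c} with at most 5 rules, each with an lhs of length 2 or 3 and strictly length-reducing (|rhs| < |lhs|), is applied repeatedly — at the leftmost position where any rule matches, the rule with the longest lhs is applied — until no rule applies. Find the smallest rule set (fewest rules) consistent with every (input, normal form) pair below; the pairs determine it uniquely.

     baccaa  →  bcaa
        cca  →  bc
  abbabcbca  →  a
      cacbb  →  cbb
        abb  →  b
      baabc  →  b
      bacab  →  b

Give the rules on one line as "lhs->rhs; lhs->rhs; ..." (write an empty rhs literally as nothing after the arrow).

  | baccaa => bcaa
  | cca => bc
  | abbabcbca => babcbca => bcbca => aca => a
  | cacbb => cbb

ab->; ac->; bcb->a; cca->bc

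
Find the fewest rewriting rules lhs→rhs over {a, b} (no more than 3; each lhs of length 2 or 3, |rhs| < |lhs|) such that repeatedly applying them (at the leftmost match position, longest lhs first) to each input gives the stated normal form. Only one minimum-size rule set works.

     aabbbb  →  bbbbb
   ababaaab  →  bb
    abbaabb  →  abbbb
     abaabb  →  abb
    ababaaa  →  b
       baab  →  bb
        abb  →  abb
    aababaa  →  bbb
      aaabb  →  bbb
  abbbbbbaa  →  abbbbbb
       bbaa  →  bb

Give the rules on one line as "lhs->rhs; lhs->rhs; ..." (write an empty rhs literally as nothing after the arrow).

aa->b; aba->; ba->b

  | aabbbb => bbbbb
  | ababaaab => baaab => baab => bab => bb
  | abbaabb => abbabb => abbbb
  | abaabb => abb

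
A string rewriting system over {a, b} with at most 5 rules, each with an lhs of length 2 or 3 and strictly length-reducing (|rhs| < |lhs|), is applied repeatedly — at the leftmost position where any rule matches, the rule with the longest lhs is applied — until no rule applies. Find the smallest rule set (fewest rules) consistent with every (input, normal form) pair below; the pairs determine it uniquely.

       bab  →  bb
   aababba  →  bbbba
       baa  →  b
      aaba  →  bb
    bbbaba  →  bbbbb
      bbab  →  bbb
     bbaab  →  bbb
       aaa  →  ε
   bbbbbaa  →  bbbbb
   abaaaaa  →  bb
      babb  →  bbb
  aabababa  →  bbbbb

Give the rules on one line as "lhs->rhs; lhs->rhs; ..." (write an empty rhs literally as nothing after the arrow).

aaa->; ab->b; aba->bb; baa->b

  | bab => bb
  | aababba => abbbba => bbbba
  | baa => b
  | aaba => abb => bb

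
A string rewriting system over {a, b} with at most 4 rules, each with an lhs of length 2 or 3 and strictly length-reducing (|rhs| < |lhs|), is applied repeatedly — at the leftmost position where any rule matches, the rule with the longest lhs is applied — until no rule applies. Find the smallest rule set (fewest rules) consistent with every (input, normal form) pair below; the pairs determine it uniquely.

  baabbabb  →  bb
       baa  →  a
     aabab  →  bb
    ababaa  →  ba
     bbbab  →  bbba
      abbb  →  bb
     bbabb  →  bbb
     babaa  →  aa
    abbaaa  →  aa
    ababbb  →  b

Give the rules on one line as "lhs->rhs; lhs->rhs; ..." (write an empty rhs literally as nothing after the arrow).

aaa->b; ab->a; abb->b; baa->a

  | baabbabb => abbabb => babb => bb
  | baa => a
  | aabab => aaab => bb
  | ababaa => aabaa => aaaa => ba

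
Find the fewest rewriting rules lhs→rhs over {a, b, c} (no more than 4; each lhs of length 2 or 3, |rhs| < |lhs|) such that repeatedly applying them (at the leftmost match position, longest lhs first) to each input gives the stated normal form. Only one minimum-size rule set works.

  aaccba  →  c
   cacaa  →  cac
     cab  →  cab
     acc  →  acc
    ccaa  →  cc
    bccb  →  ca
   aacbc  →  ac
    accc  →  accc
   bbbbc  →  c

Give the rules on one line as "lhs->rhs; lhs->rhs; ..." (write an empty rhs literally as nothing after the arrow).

aa->; bc->c; cb->a

  | aaccba => ccba => caa => c
  | cacaa => cac
  | cab
  | acc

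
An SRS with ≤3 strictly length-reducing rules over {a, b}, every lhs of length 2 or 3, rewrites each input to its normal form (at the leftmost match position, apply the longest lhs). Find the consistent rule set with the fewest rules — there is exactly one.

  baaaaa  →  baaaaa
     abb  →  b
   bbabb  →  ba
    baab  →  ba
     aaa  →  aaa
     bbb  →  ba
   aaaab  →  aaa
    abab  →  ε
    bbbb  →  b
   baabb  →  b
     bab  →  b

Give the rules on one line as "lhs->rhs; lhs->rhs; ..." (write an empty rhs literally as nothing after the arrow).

ab->; bbb->ba

  | baaaaa
  | abb => b
  | bbabb => bbb => ba
  | baab => ba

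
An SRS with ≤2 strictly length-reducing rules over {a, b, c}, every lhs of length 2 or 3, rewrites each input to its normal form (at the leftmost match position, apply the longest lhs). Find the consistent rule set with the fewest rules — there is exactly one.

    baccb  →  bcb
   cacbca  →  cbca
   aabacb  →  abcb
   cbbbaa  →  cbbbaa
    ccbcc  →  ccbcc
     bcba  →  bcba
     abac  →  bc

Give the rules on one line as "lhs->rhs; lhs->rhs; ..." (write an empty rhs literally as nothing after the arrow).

aba->b; ac->

  | baccb => bcb
  | cacbca => cbca
  | aabacb => abcb
  | cbbbaa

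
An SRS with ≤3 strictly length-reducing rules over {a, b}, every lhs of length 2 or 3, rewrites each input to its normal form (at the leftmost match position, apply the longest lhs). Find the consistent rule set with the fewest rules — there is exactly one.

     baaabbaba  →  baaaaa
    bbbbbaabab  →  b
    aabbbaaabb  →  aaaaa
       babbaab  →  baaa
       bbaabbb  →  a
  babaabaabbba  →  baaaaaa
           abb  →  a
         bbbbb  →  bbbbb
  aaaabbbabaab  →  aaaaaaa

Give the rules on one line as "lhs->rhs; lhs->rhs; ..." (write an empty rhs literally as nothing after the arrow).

  | baaabbaba => baaababa => baaaaba => baaaaa
  | bbbbbaabab => bbbabab => bbab => b
  | aabbbaaabb => aabbaaabb => aabaaabb => aaaaabb => aaaaab => aaaaa
  | babbaab => babaab => baaab => baaa

ab->a; bba->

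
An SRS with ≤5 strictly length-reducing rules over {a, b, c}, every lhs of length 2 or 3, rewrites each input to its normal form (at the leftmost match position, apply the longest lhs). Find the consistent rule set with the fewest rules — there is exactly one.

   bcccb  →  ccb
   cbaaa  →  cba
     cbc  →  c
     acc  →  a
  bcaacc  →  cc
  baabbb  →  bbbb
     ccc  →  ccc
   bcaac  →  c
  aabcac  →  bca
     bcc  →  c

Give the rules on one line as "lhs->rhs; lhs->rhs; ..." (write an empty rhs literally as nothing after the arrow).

  | bcccb => ccb
  | cbaaa => cba
  | cbc => c
  | acc => ac => a

aa->; ac->a; bcc->c; cbc->c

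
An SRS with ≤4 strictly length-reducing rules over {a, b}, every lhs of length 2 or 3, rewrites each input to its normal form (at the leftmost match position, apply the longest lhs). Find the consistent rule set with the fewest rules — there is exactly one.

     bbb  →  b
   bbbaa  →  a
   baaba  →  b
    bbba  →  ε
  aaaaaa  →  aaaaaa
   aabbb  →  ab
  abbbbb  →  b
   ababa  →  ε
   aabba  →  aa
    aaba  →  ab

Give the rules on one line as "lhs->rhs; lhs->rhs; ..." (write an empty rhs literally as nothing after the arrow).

  | bbb => bb => b
  | bbbaa => bbaa => baa => a
  | baaba => aba => b
  | bbba => bba => ba => ε

aba->b; abb->; ba->; bb->b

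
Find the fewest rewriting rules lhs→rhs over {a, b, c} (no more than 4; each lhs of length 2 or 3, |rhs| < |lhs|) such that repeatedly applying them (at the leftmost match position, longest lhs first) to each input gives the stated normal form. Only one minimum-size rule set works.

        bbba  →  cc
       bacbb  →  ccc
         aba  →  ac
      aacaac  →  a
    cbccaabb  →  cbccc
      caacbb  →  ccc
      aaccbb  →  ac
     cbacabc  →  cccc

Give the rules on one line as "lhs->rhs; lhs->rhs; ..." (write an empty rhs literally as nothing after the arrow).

acc->; ba->c; bb->c; ca->b

  | bbba => cba => cc
  | bacbb => ccbb => ccc
  | aba => ac
  | aacaac => aabac => aacc => a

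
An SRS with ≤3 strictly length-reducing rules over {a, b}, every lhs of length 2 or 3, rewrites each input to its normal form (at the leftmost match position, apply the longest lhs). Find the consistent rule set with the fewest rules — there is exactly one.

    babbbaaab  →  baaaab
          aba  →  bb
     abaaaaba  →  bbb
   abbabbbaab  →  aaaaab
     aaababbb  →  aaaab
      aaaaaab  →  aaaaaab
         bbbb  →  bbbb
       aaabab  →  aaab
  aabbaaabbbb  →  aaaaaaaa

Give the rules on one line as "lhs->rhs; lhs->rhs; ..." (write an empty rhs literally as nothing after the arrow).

  | babbbaaab => baabaaab => babbaab => baaaab
  | aba => bb
  | abaaaaba => bbaaaba => bbaaba => bbaba => bbba => bbb
  | abbabbbaab => aaabbbaab => aaaabaab => aaabbab => aaaaab

aba->bb; abb->aa; bba->bb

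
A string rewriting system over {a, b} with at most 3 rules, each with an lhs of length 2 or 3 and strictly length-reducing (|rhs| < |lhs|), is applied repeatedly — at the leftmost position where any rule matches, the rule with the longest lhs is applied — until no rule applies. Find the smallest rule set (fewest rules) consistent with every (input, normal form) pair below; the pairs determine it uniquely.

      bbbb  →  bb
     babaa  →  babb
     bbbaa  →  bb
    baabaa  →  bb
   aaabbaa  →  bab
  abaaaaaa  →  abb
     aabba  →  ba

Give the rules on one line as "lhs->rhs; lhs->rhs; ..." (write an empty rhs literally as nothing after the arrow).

  | bbbb => bb
  | babaa => babb
  | bbbaa => baa => bb
  | baabaa => bbbaa => baa => bb

aa->b; bbb->b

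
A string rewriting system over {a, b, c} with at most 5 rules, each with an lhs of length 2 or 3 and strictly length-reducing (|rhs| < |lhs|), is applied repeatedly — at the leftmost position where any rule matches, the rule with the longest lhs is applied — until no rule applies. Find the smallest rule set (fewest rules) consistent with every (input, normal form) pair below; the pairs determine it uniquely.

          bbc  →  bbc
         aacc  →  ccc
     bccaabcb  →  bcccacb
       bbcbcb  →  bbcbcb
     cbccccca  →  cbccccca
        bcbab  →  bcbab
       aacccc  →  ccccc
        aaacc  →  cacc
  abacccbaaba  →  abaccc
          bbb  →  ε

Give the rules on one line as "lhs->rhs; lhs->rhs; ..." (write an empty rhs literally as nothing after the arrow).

aa->c; aab->ca; bbb->; ccb->

  | bbc
  | aacc => ccc
  | bccaabcb => bcccacb
  | bbcbcb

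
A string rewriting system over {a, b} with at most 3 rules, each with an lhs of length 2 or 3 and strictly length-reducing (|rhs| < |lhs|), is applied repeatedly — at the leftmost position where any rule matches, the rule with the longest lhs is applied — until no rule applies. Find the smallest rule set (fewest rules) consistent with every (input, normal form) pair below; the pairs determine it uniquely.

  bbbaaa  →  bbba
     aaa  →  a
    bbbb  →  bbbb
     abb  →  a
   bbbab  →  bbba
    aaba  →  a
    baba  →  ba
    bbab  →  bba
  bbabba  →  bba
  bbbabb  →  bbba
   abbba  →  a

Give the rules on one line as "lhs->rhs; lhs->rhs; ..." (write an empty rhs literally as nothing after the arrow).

  | bbbaaa => bbbaa => bbba
  | aaa => aa => a
  | bbbb
  | abb => ab => a

aa->a; ab->a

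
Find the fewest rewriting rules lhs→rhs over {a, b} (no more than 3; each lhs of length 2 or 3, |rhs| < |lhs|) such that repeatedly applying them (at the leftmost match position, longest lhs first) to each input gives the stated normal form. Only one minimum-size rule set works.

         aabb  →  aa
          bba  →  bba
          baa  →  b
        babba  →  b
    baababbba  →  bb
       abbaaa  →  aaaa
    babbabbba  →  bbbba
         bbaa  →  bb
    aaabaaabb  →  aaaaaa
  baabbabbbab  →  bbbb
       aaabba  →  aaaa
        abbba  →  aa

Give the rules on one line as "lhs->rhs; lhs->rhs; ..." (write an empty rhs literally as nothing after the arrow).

  | aabb => aab => aa
  | bba
  | baa => b
  | babba => baba => baa => b

ab->a; baa->b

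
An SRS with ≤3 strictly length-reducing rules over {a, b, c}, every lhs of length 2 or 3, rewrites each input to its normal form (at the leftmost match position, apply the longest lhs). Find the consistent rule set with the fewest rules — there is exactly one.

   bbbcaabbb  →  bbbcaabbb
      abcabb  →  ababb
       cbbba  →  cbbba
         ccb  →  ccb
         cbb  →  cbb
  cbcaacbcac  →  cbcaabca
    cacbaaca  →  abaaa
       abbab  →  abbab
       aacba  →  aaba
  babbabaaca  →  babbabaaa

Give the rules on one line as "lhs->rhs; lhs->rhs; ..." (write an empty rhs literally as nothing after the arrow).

ac->a; cab->ab

  | bbbcaabbb
  | abcabb => ababb
  | cbbba
  | ccb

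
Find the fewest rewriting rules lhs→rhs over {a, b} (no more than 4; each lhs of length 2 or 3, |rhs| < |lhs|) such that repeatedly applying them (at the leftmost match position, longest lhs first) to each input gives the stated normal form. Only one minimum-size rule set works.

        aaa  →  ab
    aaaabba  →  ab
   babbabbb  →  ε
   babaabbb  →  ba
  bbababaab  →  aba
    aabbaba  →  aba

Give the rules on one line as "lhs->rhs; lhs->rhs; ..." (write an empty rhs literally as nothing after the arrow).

  | aaa => ab
  | aaaabba => ababba => abaa => ab
  | babbabbb => baabbb => bbbb => bb => ε
  | babaabbb => babbbb => babb => ba

aa->; aaa->ab; bb->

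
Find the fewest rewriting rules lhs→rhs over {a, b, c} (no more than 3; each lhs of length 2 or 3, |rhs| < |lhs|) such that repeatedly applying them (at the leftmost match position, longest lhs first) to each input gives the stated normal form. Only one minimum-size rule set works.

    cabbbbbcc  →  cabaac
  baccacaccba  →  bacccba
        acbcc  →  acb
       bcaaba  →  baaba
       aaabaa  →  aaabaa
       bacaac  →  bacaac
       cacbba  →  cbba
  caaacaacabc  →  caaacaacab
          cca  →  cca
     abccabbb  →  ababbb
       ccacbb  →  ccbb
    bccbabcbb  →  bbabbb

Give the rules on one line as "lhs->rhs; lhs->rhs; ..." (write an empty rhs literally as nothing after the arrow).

  | cabbbbbcc => cabbbcac => cabcaac => cabaac
  | baccacaccba => baccaccba => bacccba
  | acbcc => acbc => acb
  | bcaaba => baaba

bbc->ca; bc->b; cac->c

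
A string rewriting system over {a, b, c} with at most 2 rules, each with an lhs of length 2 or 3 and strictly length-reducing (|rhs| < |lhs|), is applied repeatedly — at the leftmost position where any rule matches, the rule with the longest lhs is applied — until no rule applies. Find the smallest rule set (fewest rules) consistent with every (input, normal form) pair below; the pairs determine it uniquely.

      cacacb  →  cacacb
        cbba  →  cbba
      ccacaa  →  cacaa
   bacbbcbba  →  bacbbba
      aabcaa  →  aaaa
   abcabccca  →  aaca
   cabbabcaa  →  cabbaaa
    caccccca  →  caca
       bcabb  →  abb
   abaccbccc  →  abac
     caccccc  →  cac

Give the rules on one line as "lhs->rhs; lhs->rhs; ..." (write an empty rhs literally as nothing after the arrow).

  | cacacb
  | cbba
  | ccacaa => cacaa
  | bacbbcbba => bacbbba

bc->; cc->c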